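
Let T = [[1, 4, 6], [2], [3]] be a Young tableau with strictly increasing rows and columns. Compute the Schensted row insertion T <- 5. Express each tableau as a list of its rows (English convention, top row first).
In row 1, 5 replaces 6 (the leftmost entry greater than 5); 6 is bumped to row 2. 6 is appended to row 2. The new tableau is [[1, 4, 5], [2, 6], [3]].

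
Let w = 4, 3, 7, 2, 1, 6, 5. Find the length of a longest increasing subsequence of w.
2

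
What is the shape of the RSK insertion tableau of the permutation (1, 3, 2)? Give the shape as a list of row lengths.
[2, 1]

RSK row insertion gives P = [[1, 2], [3]], which has shape [2, 1].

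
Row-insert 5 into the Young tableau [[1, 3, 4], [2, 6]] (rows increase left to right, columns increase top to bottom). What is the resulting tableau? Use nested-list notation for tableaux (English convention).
[[1, 3, 4, 5], [2, 6]]

5 is larger than every entry of row 1, so it is appended to row 1. The new tableau is [[1, 3, 4, 5], [2, 6]].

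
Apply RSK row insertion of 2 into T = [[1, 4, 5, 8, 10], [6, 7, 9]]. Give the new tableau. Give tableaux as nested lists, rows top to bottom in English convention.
[[1, 2, 5, 8, 10], [4, 7, 9], [6]]

In row 1, 2 replaces 4 (the leftmost entry greater than 2); 4 is bumped to row 2. In row 2, 4 replaces 6 (the leftmost entry greater than 4); 6 is bumped to row 3. 6 starts a new row 3. The new tableau is [[1, 2, 5, 8, 10], [4, 7, 9], [6]].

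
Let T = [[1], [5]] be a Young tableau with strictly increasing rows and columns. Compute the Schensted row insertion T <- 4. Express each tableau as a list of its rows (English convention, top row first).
[[1, 4], [5]]

4 is larger than every entry of row 1, so it is appended to row 1. The new tableau is [[1, 4], [5]].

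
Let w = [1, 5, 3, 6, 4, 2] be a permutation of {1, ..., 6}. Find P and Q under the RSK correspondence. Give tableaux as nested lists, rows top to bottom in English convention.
P = [[1, 2, 4], [3, 6], [5]], Q = [[1, 2, 4], [3, 5], [6]]

Insert each entry of the permutation into P by Schensted row insertion, recording in Q the position of each new cell.

Insert 1: appended to row 1. P = [[1]].
Insert 5: appended to row 1. P = [[1, 5]].
Insert 3: 3 bumps 5 from row 1; 5 starts row 2. P = [[1, 3], [5]].
Insert 6: appended to row 1. P = [[1, 3, 6], [5]].
Insert 4: 4 bumps 6 from row 1; 6 appends to row 2. P = [[1, 3, 4], [5, 6]].
Insert 2: 2 bumps 3 from row 1; 3 bumps 5 from row 2; 5 starts row 3. P = [[1, 2, 4], [3, 6], [5]].

So P = [[1, 2, 4], [3, 6], [5]], Q = [[1, 2, 4], [3, 5], [6]].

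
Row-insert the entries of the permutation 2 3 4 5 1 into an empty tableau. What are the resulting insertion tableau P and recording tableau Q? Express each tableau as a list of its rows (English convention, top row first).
P = [[1, 3, 4, 5], [2]], Q = [[1, 2, 3, 4], [5]]

Insert each entry of the permutation into P by Schensted row insertion, recording in Q the position of each new cell.

After inserting 2: P = [[2]].
After inserting 3: P = [[2, 3]].
After inserting 4: P = [[2, 3, 4]].
After inserting 5: P = [[2, 3, 4, 5]].
After inserting 1: P = [[1, 3, 4, 5], [2]].

So P = [[1, 3, 4, 5], [2]], Q = [[1, 2, 3, 4], [5]].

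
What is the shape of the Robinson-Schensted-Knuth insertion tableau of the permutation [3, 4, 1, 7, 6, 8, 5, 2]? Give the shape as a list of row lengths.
RSK row insertion gives P = [[1, 2, 5, 8], [3, 4], [6], [7]], which has shape [4, 2, 1, 1].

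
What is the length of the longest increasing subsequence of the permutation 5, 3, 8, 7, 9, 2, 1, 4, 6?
3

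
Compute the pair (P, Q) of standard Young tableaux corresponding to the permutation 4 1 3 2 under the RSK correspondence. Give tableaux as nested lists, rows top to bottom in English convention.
P = [[1, 2], [3], [4]], Q = [[1, 3], [2], [4]]

Insert each entry of the permutation into P by Schensted row insertion, recording in Q the position of each new cell.

After inserting 4: P = [[4]].
After inserting 1: P = [[1], [4]].
After inserting 3: P = [[1, 3], [4]].
After inserting 2: P = [[1, 2], [3], [4]].

So P = [[1, 2], [3], [4]], Q = [[1, 3], [2], [4]].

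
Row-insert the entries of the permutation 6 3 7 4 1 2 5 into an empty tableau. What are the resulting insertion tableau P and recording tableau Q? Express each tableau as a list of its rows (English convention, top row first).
Insert each entry of the permutation into P by Schensted row insertion, recording in Q the position of each new cell.

Insert 6: appended to row 1. P = [[6]].
Insert 3: 3 bumps 6 from row 1; 6 starts row 2. P = [[3], [6]].
Insert 7: appended to row 1. P = [[3, 7], [6]].
Insert 4: 4 bumps 7 from row 1; 7 appends to row 2. P = [[3, 4], [6, 7]].
Insert 1: 1 bumps 3 from row 1; 3 bumps 6 from row 2; 6 starts row 3. P = [[1, 4], [3, 7], [6]].
Insert 2: 2 bumps 4 from row 1; 4 bumps 7 from row 2; 7 appends to row 3. P = [[1, 2], [3, 4], [6, 7]].
Insert 5: appended to row 1. P = [[1, 2, 5], [3, 4], [6, 7]].

So P = [[1, 2, 5], [3, 4], [6, 7]], Q = [[1, 3, 7], [2, 4], [5, 6]].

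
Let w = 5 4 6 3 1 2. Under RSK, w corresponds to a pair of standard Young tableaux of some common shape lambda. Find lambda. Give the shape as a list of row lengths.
[2, 2, 1, 1]

Row-insert each entry into an empty tableau.

After inserting 5: P = [[5]].
After inserting 4: P = [[4], [5]].
After inserting 6: P = [[4, 6], [5]].
After inserting 3: P = [[3, 6], [4], [5]].
After inserting 1: P = [[1, 6], [3], [4], [5]].
After inserting 2: P = [[1, 2], [3, 6], [4], [5]].

The final insertion tableau P = [[1, 2], [3, 6], [4], [5]] has shape [2, 2, 1, 1].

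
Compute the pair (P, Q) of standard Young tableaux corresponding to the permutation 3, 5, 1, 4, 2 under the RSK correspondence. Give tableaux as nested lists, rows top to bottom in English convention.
P = [[1, 2], [3, 4], [5]], Q = [[1, 2], [3, 4], [5]]

Insert each entry of the permutation into P by Schensted row insertion, recording in Q the position of each new cell.

Insert 3: appended to row 1. P = [[3]].
Insert 5: appended to row 1. P = [[3, 5]].
Insert 1: 1 bumps 3 from row 1; 3 starts row 2. P = [[1, 5], [3]].
Insert 4: 4 bumps 5 from row 1; 5 appends to row 2. P = [[1, 4], [3, 5]].
Insert 2: 2 bumps 4 from row 1; 4 bumps 5 from row 2; 5 starts row 3. P = [[1, 2], [3, 4], [5]].

So P = [[1, 2], [3, 4], [5]], Q = [[1, 2], [3, 4], [5]].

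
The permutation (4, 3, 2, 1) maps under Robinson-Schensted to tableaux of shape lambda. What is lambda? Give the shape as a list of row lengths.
Row-insert each entry into an empty tableau.

After inserting 4: P = [[4]].
After inserting 3: P = [[3], [4]].
After inserting 2: P = [[2], [3], [4]].
After inserting 1: P = [[1], [2], [3], [4]].

The final insertion tableau P = [[1], [2], [3], [4]] has shape [1, 1, 1, 1].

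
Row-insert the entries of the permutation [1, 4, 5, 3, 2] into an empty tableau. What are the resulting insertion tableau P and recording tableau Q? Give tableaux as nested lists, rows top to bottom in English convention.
Insert each entry of the permutation into P by Schensted row insertion, recording in Q the position of each new cell.

Insert 1: appended to row 1. P = [[1]].
Insert 4: appended to row 1. P = [[1, 4]].
Insert 5: appended to row 1. P = [[1, 4, 5]].
Insert 3: 3 bumps 4 from row 1; 4 starts row 2. P = [[1, 3, 5], [4]].
Insert 2: 2 bumps 3 from row 1; 3 bumps 4 from row 2; 4 starts row 3. P = [[1, 2, 5], [3], [4]].

So P = [[1, 2, 5], [3], [4]], Q = [[1, 2, 3], [4], [5]].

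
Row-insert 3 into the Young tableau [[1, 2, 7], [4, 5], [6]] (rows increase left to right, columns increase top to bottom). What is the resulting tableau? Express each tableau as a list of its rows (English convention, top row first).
In row 1, 3 replaces 7 (the leftmost entry greater than 3); 7 is bumped to row 2. 7 is appended to row 2. The new tableau is [[1, 2, 3], [4, 5, 7], [6]].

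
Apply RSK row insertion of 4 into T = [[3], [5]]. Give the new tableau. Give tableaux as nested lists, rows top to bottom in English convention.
[[3, 4], [5]]

4 is larger than every entry of row 1, so it is appended to row 1. The new tableau is [[3, 4], [5]].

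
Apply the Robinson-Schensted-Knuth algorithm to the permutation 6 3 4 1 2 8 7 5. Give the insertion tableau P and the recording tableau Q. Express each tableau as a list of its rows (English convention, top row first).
Insert each entry of the permutation into P by Schensted row insertion, recording in Q the position of each new cell.

Insert 6: appended to row 1. P = [[6]].
Insert 3: 3 bumps 6 from row 1; 6 starts row 2. P = [[3], [6]].
Insert 4: appended to row 1. P = [[3, 4], [6]].
Insert 1: 1 bumps 3 from row 1; 3 bumps 6 from row 2; 6 starts row 3. P = [[1, 4], [3], [6]].
Insert 2: 2 bumps 4 from row 1; 4 appends to row 2. P = [[1, 2], [3, 4], [6]].
Insert 8: appended to row 1. P = [[1, 2, 8], [3, 4], [6]].
Insert 7: 7 bumps 8 from row 1; 8 appends to row 2. P = [[1, 2, 7], [3, 4, 8], [6]].
Insert 5: 5 bumps 7 from row 1; 7 bumps 8 from row 2; 8 appends to row 3. P = [[1, 2, 5], [3, 4, 7], [6, 8]].

So P = [[1, 2, 5], [3, 4, 7], [6, 8]], Q = [[1, 3, 6], [2, 5, 7], [4, 8]].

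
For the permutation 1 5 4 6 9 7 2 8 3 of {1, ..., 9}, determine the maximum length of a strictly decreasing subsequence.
3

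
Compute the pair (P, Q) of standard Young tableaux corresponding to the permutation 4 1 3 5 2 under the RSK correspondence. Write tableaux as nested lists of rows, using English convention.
Insert each entry of the permutation into P by Schensted row insertion, recording in Q the position of each new cell.

Insert 4: appended to row 1. P = [[4]].
Insert 1: 1 bumps 4 from row 1; 4 starts row 2. P = [[1], [4]].
Insert 3: appended to row 1. P = [[1, 3], [4]].
Insert 5: appended to row 1. P = [[1, 3, 5], [4]].
Insert 2: 2 bumps 3 from row 1; 3 bumps 4 from row 2; 4 starts row 3. P = [[1, 2, 5], [3], [4]].

So P = [[1, 2, 5], [3], [4]], Q = [[1, 3, 4], [2], [5]].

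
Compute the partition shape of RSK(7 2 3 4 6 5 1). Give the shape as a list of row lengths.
Row-insert each entry into an empty tableau.

After inserting 7: P = [[7]].
After inserting 2: P = [[2], [7]].
After inserting 3: P = [[2, 3], [7]].
After inserting 4: P = [[2, 3, 4], [7]].
After inserting 6: P = [[2, 3, 4, 6], [7]].
After inserting 5: P = [[2, 3, 4, 5], [6], [7]].
After inserting 1: P = [[1, 3, 4, 5], [2], [6], [7]].

The final insertion tableau P = [[1, 3, 4, 5], [2], [6], [7]] has shape [4, 1, 1, 1].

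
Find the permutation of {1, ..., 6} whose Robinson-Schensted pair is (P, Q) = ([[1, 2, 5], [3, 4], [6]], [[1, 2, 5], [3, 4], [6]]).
3 6 1 4 5 2

Reverse the RSK construction: for i from n down to 1, find the cell of Q containing i, remove the entry at that cell from P, and reverse-bump it up through P; the value ejected from row 1 is w(i).

Step i=6: Q has 6 at row 3, column 1; remove 6 from row 3 of P and reverse-bump: 6 enters row 2 and ejects 4; 4 enters row 1 and ejects 2. So w(6) = 2. P is now [[1, 4, 5], [3, 6]].
Step i=5: Q has 5 at row 1, column 3; remove that cell from P, ejecting 5. So w(5) = 5. P is now [[1, 4], [3, 6]].
Step i=4: Q has 4 at row 2, column 2; remove 6 from row 2 of P and reverse-bump: 6 enters row 1 and ejects 4. So w(4) = 4. P is now [[1, 6], [3]].
Step i=3: Q has 3 at row 2, column 1; remove 3 from row 2 of P and reverse-bump: 3 enters row 1 and ejects 1. So w(3) = 1. P is now [[3, 6]].
Step i=2: Q has 2 at row 1, column 2; remove that cell from P, ejecting 6. So w(2) = 6. P is now [[3]].
Step i=1: Q has 1 at row 1, column 1; remove that cell from P, ejecting 3. So w(1) = 3. P is now [].

So w = 3 6 1 4 5 2.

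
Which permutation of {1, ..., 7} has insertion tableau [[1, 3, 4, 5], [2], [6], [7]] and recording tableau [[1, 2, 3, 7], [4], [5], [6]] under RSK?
2 3 7 6 4 1 5

Reverse RSK: for i = n, n-1, ..., 1, locate i in Q, remove the corresponding corner cell from P, and reverse-bump its entry up through P; the value ejected from row 1 is w(i).

So w = 2 3 7 6 4 1 5.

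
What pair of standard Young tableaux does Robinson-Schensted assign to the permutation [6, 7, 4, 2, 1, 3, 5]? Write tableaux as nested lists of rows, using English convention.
P = [[1, 3, 5], [2, 7], [4], [6]], Q = [[1, 2, 7], [3, 6], [4], [5]]

Insert each entry of the permutation into P by Schensted row insertion, recording in Q the position of each new cell.

Insert 6: appended to row 1. P = [[6]].
Insert 7: appended to row 1. P = [[6, 7]].
Insert 4: 4 bumps 6 from row 1; 6 starts row 2. P = [[4, 7], [6]].
Insert 2: 2 bumps 4 from row 1; 4 bumps 6 from row 2; 6 starts row 3. P = [[2, 7], [4], [6]].
Insert 1: 1 bumps 2 from row 1; 2 bumps 4 from row 2; 4 bumps 6 from row 3; 6 starts row 4. P = [[1, 7], [2], [4], [6]].
Insert 3: 3 bumps 7 from row 1; 7 appends to row 2. P = [[1, 3], [2, 7], [4], [6]].
Insert 5: appended to row 1. P = [[1, 3, 5], [2, 7], [4], [6]].

So P = [[1, 3, 5], [2, 7], [4], [6]], Q = [[1, 2, 7], [3, 6], [4], [5]].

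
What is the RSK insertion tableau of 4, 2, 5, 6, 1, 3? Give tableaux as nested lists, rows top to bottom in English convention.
P = [[1, 3, 6], [2, 5], [4]]

Insert 4: appended to row 1. P = [[4]].
Insert 2: 2 bumps 4 from row 1; 4 starts row 2. P = [[2], [4]].
Insert 5: appended to row 1. P = [[2, 5], [4]].
Insert 6: appended to row 1. P = [[2, 5, 6], [4]].
Insert 1: 1 bumps 2 from row 1; 2 bumps 4 from row 2; 4 starts row 3. P = [[1, 5, 6], [2], [4]].
Insert 3: 3 bumps 5 from row 1; 5 appends to row 2. P = [[1, 3, 6], [2, 5], [4]].

So P = [[1, 3, 6], [2, 5], [4]].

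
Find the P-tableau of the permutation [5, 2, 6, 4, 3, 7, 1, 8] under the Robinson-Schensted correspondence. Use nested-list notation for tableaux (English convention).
Insert 5: appended to row 1. P = [[5]].
Insert 2: 2 bumps 5 from row 1; 5 starts row 2. P = [[2], [5]].
Insert 6: appended to row 1. P = [[2, 6], [5]].
Insert 4: 4 bumps 6 from row 1; 6 appends to row 2. P = [[2, 4], [5, 6]].
Insert 3: 3 bumps 4 from row 1; 4 bumps 5 from row 2; 5 starts row 3. P = [[2, 3], [4, 6], [5]].
Insert 7: appended to row 1. P = [[2, 3, 7], [4, 6], [5]].
Insert 1: 1 bumps 2 from row 1; 2 bumps 4 from row 2; 4 bumps 5 from row 3; 5 starts row 4. P = [[1, 3, 7], [2, 6], [4], [5]].
Insert 8: appended to row 1. P = [[1, 3, 7, 8], [2, 6], [4], [5]].

So P = [[1, 3, 7, 8], [2, 6], [4], [5]].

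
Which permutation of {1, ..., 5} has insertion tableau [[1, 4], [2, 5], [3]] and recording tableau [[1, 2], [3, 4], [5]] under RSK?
3 5 2 4 1

Reverse the RSK construction: for i from n down to 1, find the cell of Q containing i, remove the entry at that cell from P, and reverse-bump it up through P; the value ejected from row 1 is w(i).

Step i=5: Q has 5 at row 3, column 1; remove 3 from row 3 of P and reverse-bump: 3 enters row 2 and ejects 2; 2 enters row 1 and ejects 1. So w(5) = 1. P is now [[2, 4], [3, 5]].
Step i=4: Q has 4 at row 2, column 2; remove 5 from row 2 of P and reverse-bump: 5 enters row 1 and ejects 4. So w(4) = 4. P is now [[2, 5], [3]].
Step i=3: Q has 3 at row 2, column 1; remove 3 from row 2 of P and reverse-bump: 3 enters row 1 and ejects 2. So w(3) = 2. P is now [[3, 5]].
Step i=2: Q has 2 at row 1, column 2; remove that cell from P, ejecting 5. So w(2) = 5. P is now [[3]].
Step i=1: Q has 1 at row 1, column 1; remove that cell from P, ejecting 3. So w(1) = 3. P is now [].

So w = 3 5 2 4 1.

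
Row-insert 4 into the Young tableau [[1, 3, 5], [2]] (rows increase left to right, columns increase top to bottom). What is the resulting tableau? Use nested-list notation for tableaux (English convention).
In row 1, 4 replaces 5 (the leftmost entry greater than 4); 5 is bumped to row 2. 5 is appended to row 2. The new tableau is [[1, 3, 4], [2, 5]].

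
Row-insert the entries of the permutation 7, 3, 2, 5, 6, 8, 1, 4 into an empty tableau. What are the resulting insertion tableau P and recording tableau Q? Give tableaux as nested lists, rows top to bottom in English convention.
Insert each entry of the permutation into P by Schensted row insertion, recording in Q the position of each new cell.

After inserting 7: P = [[7]].
After inserting 3: P = [[3], [7]].
After inserting 2: P = [[2], [3], [7]].
After inserting 5: P = [[2, 5], [3], [7]].
After inserting 6: P = [[2, 5, 6], [3], [7]].
After inserting 8: P = [[2, 5, 6, 8], [3], [7]].
After inserting 1: P = [[1, 5, 6, 8], [2], [3], [7]].
After inserting 4: P = [[1, 4, 6, 8], [2, 5], [3], [7]].

So P = [[1, 4, 6, 8], [2, 5], [3], [7]], Q = [[1, 4, 5, 6], [2, 8], [3], [7]].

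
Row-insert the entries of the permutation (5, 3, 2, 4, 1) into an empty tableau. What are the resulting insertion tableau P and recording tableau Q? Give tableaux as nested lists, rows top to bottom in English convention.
P = [[1, 4], [2], [3], [5]], Q = [[1, 4], [2], [3], [5]]

Insert each entry of the permutation into P by Schensted row insertion, recording in Q the position of each new cell.

Insert 5: appended to row 1. P = [[5]], Q = [[1]].
Insert 3: 3 bumps 5 from row 1; 5 starts row 2. P = [[3], [5]], Q = [[1], [2]].
Insert 2: 2 bumps 3 from row 1; 3 bumps 5 from row 2; 5 starts row 3. P = [[2], [3], [5]], Q = [[1], [2], [3]].
Insert 4: appended to row 1. P = [[2, 4], [3], [5]], Q = [[1, 4], [2], [3]].
Insert 1: 1 bumps 2 from row 1; 2 bumps 3 from row 2; 3 bumps 5 from row 3; 5 starts row 4. P = [[1, 4], [2], [3], [5]], Q = [[1, 4], [2], [3], [5]].

So P = [[1, 4], [2], [3], [5]], Q = [[1, 4], [2], [3], [5]].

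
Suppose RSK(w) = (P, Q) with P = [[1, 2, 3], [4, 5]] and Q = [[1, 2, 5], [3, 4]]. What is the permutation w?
4 5 1 2 3

Reverse the RSK construction: for i from n down to 1, find the cell of Q containing i, remove the entry at that cell from P, and reverse-bump it up through P; the value ejected from row 1 is w(i).

Step i=5: Q has 5 at row 1, column 3; remove that cell from P, ejecting 3. So w(5) = 3. P is now [[1, 2], [4, 5]].
Step i=4: Q has 4 at row 2, column 2; remove 5 from row 2 of P and reverse-bump: 5 enters row 1 and ejects 2. So w(4) = 2. P is now [[1, 5], [4]].
Step i=3: Q has 3 at row 2, column 1; remove 4 from row 2 of P and reverse-bump: 4 enters row 1 and ejects 1. So w(3) = 1. P is now [[4, 5]].
Step i=2: Q has 2 at row 1, column 2; remove that cell from P, ejecting 5. So w(2) = 5. P is now [[4]].
Step i=1: Q has 1 at row 1, column 1; remove that cell from P, ejecting 4. So w(1) = 4. P is now [].

So w = 4 5 1 2 3.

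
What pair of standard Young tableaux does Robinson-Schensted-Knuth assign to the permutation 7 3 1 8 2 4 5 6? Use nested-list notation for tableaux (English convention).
P = [[1, 2, 4, 5, 6], [3, 8], [7]], Q = [[1, 4, 6, 7, 8], [2, 5], [3]]

Insert each entry of the permutation into P by Schensted row insertion, recording in Q the position of each new cell.

Insert 7: appended to row 1. P = [[7]], Q = [[1]].
Insert 3: 3 bumps 7 from row 1; 7 starts row 2. P = [[3], [7]], Q = [[1], [2]].
Insert 1: 1 bumps 3 from row 1; 3 bumps 7 from row 2; 7 starts row 3. P = [[1], [3], [7]], Q = [[1], [2], [3]].
Insert 8: appended to row 1. P = [[1, 8], [3], [7]], Q = [[1, 4], [2], [3]].
Insert 2: 2 bumps 8 from row 1; 8 appends to row 2. P = [[1, 2], [3, 8], [7]], Q = [[1, 4], [2, 5], [3]].
Insert 4: appended to row 1. P = [[1, 2, 4], [3, 8], [7]], Q = [[1, 4, 6], [2, 5], [3]].
Insert 5: appended to row 1. P = [[1, 2, 4, 5], [3, 8], [7]], Q = [[1, 4, 6, 7], [2, 5], [3]].
Insert 6: appended to row 1. P = [[1, 2, 4, 5, 6], [3, 8], [7]], Q = [[1, 4, 6, 7, 8], [2, 5], [3]].

So P = [[1, 2, 4, 5, 6], [3, 8], [7]], Q = [[1, 4, 6, 7, 8], [2, 5], [3]].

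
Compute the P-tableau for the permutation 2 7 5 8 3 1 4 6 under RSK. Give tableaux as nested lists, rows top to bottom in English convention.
Insert 2: appended to row 1. P = [[2]].
Insert 7: appended to row 1. P = [[2, 7]].
Insert 5: 5 bumps 7 from row 1; 7 starts row 2. P = [[2, 5], [7]].
Insert 8: appended to row 1. P = [[2, 5, 8], [7]].
Insert 3: 3 bumps 5 from row 1; 5 bumps 7 from row 2; 7 starts row 3. P = [[2, 3, 8], [5], [7]].
Insert 1: 1 bumps 2 from row 1; 2 bumps 5 from row 2; 5 bumps 7 from row 3; 7 starts row 4. P = [[1, 3, 8], [2], [5], [7]].
Insert 4: 4 bumps 8 from row 1; 8 appends to row 2. P = [[1, 3, 4], [2, 8], [5], [7]].
Insert 6: appended to row 1. P = [[1, 3, 4, 6], [2, 8], [5], [7]].

So P = [[1, 3, 4, 6], [2, 8], [5], [7]].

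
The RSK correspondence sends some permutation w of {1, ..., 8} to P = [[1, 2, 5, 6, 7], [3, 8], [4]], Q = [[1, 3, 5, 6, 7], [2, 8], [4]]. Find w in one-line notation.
4 1 3 2 5 6 8 7

Reverse RSK: for i = n, n-1, ..., 1, locate i in Q, remove the corresponding corner cell from P, and reverse-bump its entry up through P; the value ejected from row 1 is w(i).

So w = 4 1 3 2 5 6 8 7.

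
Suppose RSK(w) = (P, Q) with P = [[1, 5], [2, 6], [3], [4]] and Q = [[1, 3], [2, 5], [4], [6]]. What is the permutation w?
4 3 6 2 5 1

Reverse the RSK construction: for i from n down to 1, find the cell of Q containing i, remove the entry at that cell from P, and reverse-bump it up through P; the value ejected from row 1 is w(i).

Step i=6: Q has 6 at row 4, column 1; remove 4 from row 4 of P and reverse-bump: 4 enters row 3 and ejects 3; 3 enters row 2 and ejects 2; 2 enters row 1 and ejects 1. So w(6) = 1. P is now [[2, 5], [3, 6], [4]].
Step i=5: Q has 5 at row 2, column 2; remove 6 from row 2 of P and reverse-bump: 6 enters row 1 and ejects 5. So w(5) = 5. P is now [[2, 6], [3], [4]].
Step i=4: Q has 4 at row 3, column 1; remove 4 from row 3 of P and reverse-bump: 4 enters row 2 and ejects 3; 3 enters row 1 and ejects 2. So w(4) = 2. P is now [[3, 6], [4]].
Step i=3: Q has 3 at row 1, column 2; remove that cell from P, ejecting 6. So w(3) = 6. P is now [[3], [4]].
Step i=2: Q has 2 at row 2, column 1; remove 4 from row 2 of P and reverse-bump: 4 enters row 1 and ejects 3. So w(2) = 3. P is now [[4]].
Step i=1: Q has 1 at row 1, column 1; remove that cell from P, ejecting 4. So w(1) = 4. P is now [].

So w = 4 3 6 2 5 1.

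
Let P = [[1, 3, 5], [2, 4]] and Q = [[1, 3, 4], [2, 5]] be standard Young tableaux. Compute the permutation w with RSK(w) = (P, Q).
Reverse the RSK construction: for i from n down to 1, find the cell of Q containing i, remove the entry at that cell from P, and reverse-bump it up through P; the value ejected from row 1 is w(i).

Step i=5: Q has 5 at row 2, column 2; remove 4 from row 2 of P and reverse-bump: 4 enters row 1 and ejects 3. So w(5) = 3. P is now [[1, 4, 5], [2]].
Step i=4: Q has 4 at row 1, column 3; remove that cell from P, ejecting 5. So w(4) = 5. P is now [[1, 4], [2]].
Step i=3: Q has 3 at row 1, column 2; remove that cell from P, ejecting 4. So w(3) = 4. P is now [[1], [2]].
Step i=2: Q has 2 at row 2, column 1; remove 2 from row 2 of P and reverse-bump: 2 enters row 1 and ejects 1. So w(2) = 1. P is now [[2]].
Step i=1: Q has 1 at row 1, column 1; remove that cell from P, ejecting 2. So w(1) = 2. P is now [].

So w = 2 1 4 5 3.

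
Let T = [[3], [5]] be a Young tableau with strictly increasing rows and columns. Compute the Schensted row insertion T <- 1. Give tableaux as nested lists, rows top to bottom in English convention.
[[1], [3], [5]]

In row 1, 1 replaces 3 (the leftmost entry greater than 1); 3 is bumped to row 2. In row 2, 3 replaces 5 (the leftmost entry greater than 3); 5 is bumped to row 3. 5 starts a new row 3. The new tableau is [[1], [3], [5]].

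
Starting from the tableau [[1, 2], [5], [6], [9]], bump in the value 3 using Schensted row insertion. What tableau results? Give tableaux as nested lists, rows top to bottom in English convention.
[[1, 2, 3], [5], [6], [9]]

3 is larger than every entry of row 1, so it is appended to row 1. The new tableau is [[1, 2, 3], [5], [6], [9]].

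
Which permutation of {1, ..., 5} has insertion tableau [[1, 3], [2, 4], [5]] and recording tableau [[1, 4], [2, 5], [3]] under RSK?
Reverse the RSK construction: for i from n down to 1, find the cell of Q containing i, remove the entry at that cell from P, and reverse-bump it up through P; the value ejected from row 1 is w(i).

Step i=5: Q has 5 at row 2, column 2; remove 4 from row 2 of P and reverse-bump: 4 enters row 1 and ejects 3. So w(5) = 3. P is now [[1, 4], [2], [5]].
Step i=4: Q has 4 at row 1, column 2; remove that cell from P, ejecting 4. So w(4) = 4. P is now [[1], [2], [5]].
Step i=3: Q has 3 at row 3, column 1; remove 5 from row 3 of P and reverse-bump: 5 enters row 2 and ejects 2; 2 enters row 1 and ejects 1. So w(3) = 1. P is now [[2], [5]].
Step i=2: Q has 2 at row 2, column 1; remove 5 from row 2 of P and reverse-bump: 5 enters row 1 and ejects 2. So w(2) = 2. P is now [[5]].
Step i=1: Q has 1 at row 1, column 1; remove that cell from P, ejecting 5. So w(1) = 5. P is now [].

So w = 5 2 1 4 3.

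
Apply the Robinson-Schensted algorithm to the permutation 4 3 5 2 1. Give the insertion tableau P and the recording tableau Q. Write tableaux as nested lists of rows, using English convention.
P = [[1, 5], [2], [3], [4]], Q = [[1, 3], [2], [4], [5]]

Insert each entry of the permutation into P by Schensted row insertion, recording in Q the position of each new cell.

Insert 4: appended to row 1. P = [[4]].
Insert 3: 3 bumps 4 from row 1; 4 starts row 2. P = [[3], [4]].
Insert 5: appended to row 1. P = [[3, 5], [4]].
Insert 2: 2 bumps 3 from row 1; 3 bumps 4 from row 2; 4 starts row 3. P = [[2, 5], [3], [4]].
Insert 1: 1 bumps 2 from row 1; 2 bumps 3 from row 2; 3 bumps 4 from row 3; 4 starts row 4. P = [[1, 5], [2], [3], [4]].

So P = [[1, 5], [2], [3], [4]], Q = [[1, 3], [2], [4], [5]].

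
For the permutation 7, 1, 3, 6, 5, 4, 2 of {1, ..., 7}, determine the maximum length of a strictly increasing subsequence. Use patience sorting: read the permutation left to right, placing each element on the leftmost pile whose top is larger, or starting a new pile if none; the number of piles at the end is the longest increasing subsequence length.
3

7: new pile. tops = [7]
1: onto pile 1 (replacing 7). tops = [1]
3: new pile. tops = [1, 3]
6: new pile. tops = [1, 3, 6]
5: onto pile 3 (replacing 6). tops = [1, 3, 5]
4: onto pile 3 (replacing 5). tops = [1, 3, 4]
2: onto pile 2 (replacing 3). tops = [1, 2, 4]

3 piles, so the longest increasing subsequence has length 3.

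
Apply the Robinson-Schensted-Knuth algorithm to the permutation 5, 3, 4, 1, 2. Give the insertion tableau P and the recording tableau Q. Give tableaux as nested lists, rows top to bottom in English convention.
P = [[1, 2], [3, 4], [5]], Q = [[1, 3], [2, 5], [4]]

Insert each entry of the permutation into P by Schensted row insertion, recording in Q the position of each new cell.

Insert 5: appended to row 1. P = [[5]].
Insert 3: 3 bumps 5 from row 1; 5 starts row 2. P = [[3], [5]].
Insert 4: appended to row 1. P = [[3, 4], [5]].
Insert 1: 1 bumps 3 from row 1; 3 bumps 5 from row 2; 5 starts row 3. P = [[1, 4], [3], [5]].
Insert 2: 2 bumps 4 from row 1; 4 appends to row 2. P = [[1, 2], [3, 4], [5]].

So P = [[1, 2], [3, 4], [5]], Q = [[1, 3], [2, 5], [4]].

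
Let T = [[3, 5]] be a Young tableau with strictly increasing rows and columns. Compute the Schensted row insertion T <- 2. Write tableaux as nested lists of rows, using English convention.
In row 1, 2 replaces 3 (the leftmost entry greater than 2); 3 is bumped to row 2. 3 starts a new row 2. The new tableau is [[2, 5], [3]].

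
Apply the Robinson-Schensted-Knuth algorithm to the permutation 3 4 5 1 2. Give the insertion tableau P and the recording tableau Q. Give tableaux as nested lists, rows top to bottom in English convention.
Insert each entry of the permutation into P by Schensted row insertion, recording in Q the position of each new cell.

After inserting 3: P = [[3]].
After inserting 4: P = [[3, 4]].
After inserting 5: P = [[3, 4, 5]].
After inserting 1: P = [[1, 4, 5], [3]].
After inserting 2: P = [[1, 2, 5], [3, 4]].

So P = [[1, 2, 5], [3, 4]], Q = [[1, 2, 3], [4, 5]].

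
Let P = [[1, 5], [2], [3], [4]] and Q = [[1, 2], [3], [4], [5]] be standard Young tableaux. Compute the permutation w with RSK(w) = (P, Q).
Reverse the RSK construction: for i from n down to 1, find the cell of Q containing i, remove the entry at that cell from P, and reverse-bump it up through P; the value ejected from row 1 is w(i).

Step i=5: Q has 5 at row 4, column 1; remove 4 from row 4 of P and reverse-bump: 4 enters row 3 and ejects 3; 3 enters row 2 and ejects 2; 2 enters row 1 and ejects 1. So w(5) = 1. P is now [[2, 5], [3], [4]].
Step i=4: Q has 4 at row 3, column 1; remove 4 from row 3 of P and reverse-bump: 4 enters row 2 and ejects 3; 3 enters row 1 and ejects 2. So w(4) = 2. P is now [[3, 5], [4]].
Step i=3: Q has 3 at row 2, column 1; remove 4 from row 2 of P and reverse-bump: 4 enters row 1 and ejects 3. So w(3) = 3. P is now [[4, 5]].
Step i=2: Q has 2 at row 1, column 2; remove that cell from P, ejecting 5. So w(2) = 5. P is now [[4]].
Step i=1: Q has 1 at row 1, column 1; remove that cell from P, ejecting 4. So w(1) = 4. P is now [].

So w = 4 5 3 2 1.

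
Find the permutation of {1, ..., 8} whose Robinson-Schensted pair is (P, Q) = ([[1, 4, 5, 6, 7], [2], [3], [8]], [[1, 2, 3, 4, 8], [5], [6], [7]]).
Reverse the RSK construction: for i from n down to 1, find the cell of Q containing i, remove the entry at that cell from P, and reverse-bump it up through P; the value ejected from row 1 is w(i).

Step i=8: Q has 8 at row 1, column 5; remove that cell from P, ejecting 7. So w(8) = 7. P is now [[1, 4, 5, 6], [2], [3], [8]].
Step i=7: Q has 7 at row 4, column 1; remove 8 from row 4 of P and reverse-bump: 8 enters row 3 and ejects 3; 3 enters row 2 and ejects 2; 2 enters row 1 and ejects 1. So w(7) = 1. P is now [[2, 4, 5, 6], [3], [8]].
Step i=6: Q has 6 at row 3, column 1; remove 8 from row 3 of P and reverse-bump: 8 enters row 2 and ejects 3; 3 enters row 1 and ejects 2. So w(6) = 2. P is now [[3, 4, 5, 6], [8]].
Step i=5: Q has 5 at row 2, column 1; remove 8 from row 2 of P and reverse-bump: 8 enters row 1 and ejects 6. So w(5) = 6. P is now [[3, 4, 5, 8]].
Step i=4: Q has 4 at row 1, column 4; remove that cell from P, ejecting 8. So w(4) = 8. P is now [[3, 4, 5]].
Step i=3: Q has 3 at row 1, column 3; remove that cell from P, ejecting 5. So w(3) = 5. P is now [[3, 4]].
Step i=2: Q has 2 at row 1, column 2; remove that cell from P, ejecting 4. So w(2) = 4. P is now [[3]].
Step i=1: Q has 1 at row 1, column 1; remove that cell from P, ejecting 3. So w(1) = 3. P is now [].

So w = 3 4 5 8 6 2 1 7.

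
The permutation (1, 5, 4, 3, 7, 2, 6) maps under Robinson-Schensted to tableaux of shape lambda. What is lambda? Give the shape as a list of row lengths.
Row-insert each entry into an empty tableau.

After inserting 1: P = [[1]].
After inserting 5: P = [[1, 5]].
After inserting 4: P = [[1, 4], [5]].
After inserting 3: P = [[1, 3], [4], [5]].
After inserting 7: P = [[1, 3, 7], [4], [5]].
After inserting 2: P = [[1, 2, 7], [3], [4], [5]].
After inserting 6: P = [[1, 2, 6], [3, 7], [4], [5]].

The final insertion tableau P = [[1, 2, 6], [3, 7], [4], [5]] has shape [3, 2, 1, 1].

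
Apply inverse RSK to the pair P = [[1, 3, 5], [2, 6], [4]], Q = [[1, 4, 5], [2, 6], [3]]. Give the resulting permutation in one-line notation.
Reverse the RSK construction: for i from n down to 1, find the cell of Q containing i, remove the entry at that cell from P, and reverse-bump it up through P; the value ejected from row 1 is w(i).

Step i=6: Q has 6 at row 2, column 2; remove 6 from row 2 of P and reverse-bump: 6 enters row 1 and ejects 5. So w(6) = 5. P is now [[1, 3, 6], [2], [4]].
Step i=5: Q has 5 at row 1, column 3; remove that cell from P, ejecting 6. So w(5) = 6. P is now [[1, 3], [2], [4]].
Step i=4: Q has 4 at row 1, column 2; remove that cell from P, ejecting 3. So w(4) = 3. P is now [[1], [2], [4]].
Step i=3: Q has 3 at row 3, column 1; remove 4 from row 3 of P and reverse-bump: 4 enters row 2 and ejects 2; 2 enters row 1 and ejects 1. So w(3) = 1. P is now [[2], [4]].
Step i=2: Q has 2 at row 2, column 1; remove 4 from row 2 of P and reverse-bump: 4 enters row 1 and ejects 2. So w(2) = 2. P is now [[4]].
Step i=1: Q has 1 at row 1, column 1; remove that cell from P, ejecting 4. So w(1) = 4. P is now [].

So w = 4 2 1 3 6 5.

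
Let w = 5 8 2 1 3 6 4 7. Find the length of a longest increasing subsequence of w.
4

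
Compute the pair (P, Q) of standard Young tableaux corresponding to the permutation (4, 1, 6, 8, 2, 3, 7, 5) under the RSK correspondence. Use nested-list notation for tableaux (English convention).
Insert each entry of the permutation into P by Schensted row insertion, recording in Q the position of each new cell.

Insert 4: appended to row 1. P = [[4]].
Insert 1: 1 bumps 4 from row 1; 4 starts row 2. P = [[1], [4]].
Insert 6: appended to row 1. P = [[1, 6], [4]].
Insert 8: appended to row 1. P = [[1, 6, 8], [4]].
Insert 2: 2 bumps 6 from row 1; 6 appends to row 2. P = [[1, 2, 8], [4, 6]].
Insert 3: 3 bumps 8 from row 1; 8 appends to row 2. P = [[1, 2, 3], [4, 6, 8]].
Insert 7: appended to row 1. P = [[1, 2, 3, 7], [4, 6, 8]].
Insert 5: 5 bumps 7 from row 1; 7 bumps 8 from row 2; 8 starts row 3. P = [[1, 2, 3, 5], [4, 6, 7], [8]].

So P = [[1, 2, 3, 5], [4, 6, 7], [8]], Q = [[1, 3, 4, 7], [2, 5, 6], [8]].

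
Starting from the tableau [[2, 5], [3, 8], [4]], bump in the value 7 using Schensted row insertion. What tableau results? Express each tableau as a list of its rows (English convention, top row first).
7 is larger than every entry of row 1, so it is appended to row 1. The new tableau is [[2, 5, 7], [3, 8], [4]].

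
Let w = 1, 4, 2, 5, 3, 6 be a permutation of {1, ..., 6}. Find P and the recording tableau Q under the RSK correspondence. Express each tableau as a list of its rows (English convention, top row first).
Insert each entry of the permutation into P by Schensted row insertion, recording in Q the position of each new cell.

Insert 1: appended to row 1. P = [[1]], Q = [[1]].
Insert 4: appended to row 1. P = [[1, 4]], Q = [[1, 2]].
Insert 2: 2 bumps 4 from row 1; 4 starts row 2. P = [[1, 2], [4]], Q = [[1, 2], [3]].
Insert 5: appended to row 1. P = [[1, 2, 5], [4]], Q = [[1, 2, 4], [3]].
Insert 3: 3 bumps 5 from row 1; 5 appends to row 2. P = [[1, 2, 3], [4, 5]], Q = [[1, 2, 4], [3, 5]].
Insert 6: appended to row 1. P = [[1, 2, 3, 6], [4, 5]], Q = [[1, 2, 4, 6], [3, 5]].

So P = [[1, 2, 3, 6], [4, 5]], Q = [[1, 2, 4, 6], [3, 5]].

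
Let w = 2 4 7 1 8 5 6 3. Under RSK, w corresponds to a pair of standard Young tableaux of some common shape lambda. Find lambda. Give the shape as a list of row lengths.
Row-insert each entry into an empty tableau.

After inserting 2: P = [[2]].
After inserting 4: P = [[2, 4]].
After inserting 7: P = [[2, 4, 7]].
After inserting 1: P = [[1, 4, 7], [2]].
After inserting 8: P = [[1, 4, 7, 8], [2]].
After inserting 5: P = [[1, 4, 5, 8], [2, 7]].
After inserting 6: P = [[1, 4, 5, 6], [2, 7, 8]].
After inserting 3: P = [[1, 3, 5, 6], [2, 4, 8], [7]].

The final insertion tableau P = [[1, 3, 5, 6], [2, 4, 8], [7]] has shape [4, 3, 1].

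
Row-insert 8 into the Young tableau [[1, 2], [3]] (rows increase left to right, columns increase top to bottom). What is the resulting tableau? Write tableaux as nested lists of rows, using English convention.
[[1, 2, 8], [3]]

8 is larger than every entry of row 1, so it is appended to row 1. The new tableau is [[1, 2, 8], [3]].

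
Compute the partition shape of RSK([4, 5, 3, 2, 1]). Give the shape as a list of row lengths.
Row-insert each entry into an empty tableau.

After inserting 4: P = [[4]].
After inserting 5: P = [[4, 5]].
After inserting 3: P = [[3, 5], [4]].
After inserting 2: P = [[2, 5], [3], [4]].
After inserting 1: P = [[1, 5], [2], [3], [4]].

The final insertion tableau P = [[1, 5], [2], [3], [4]] has shape [2, 1, 1, 1].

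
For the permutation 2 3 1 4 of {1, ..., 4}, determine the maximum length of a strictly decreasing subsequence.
2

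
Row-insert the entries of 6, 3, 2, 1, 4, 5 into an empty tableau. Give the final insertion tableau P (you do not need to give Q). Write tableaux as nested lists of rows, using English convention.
P = [[1, 4, 5], [2], [3], [6]]

Insert 6: appended to row 1. P = [[6]].
Insert 3: 3 bumps 6 from row 1; 6 starts row 2. P = [[3], [6]].
Insert 2: 2 bumps 3 from row 1; 3 bumps 6 from row 2; 6 starts row 3. P = [[2], [3], [6]].
Insert 1: 1 bumps 2 from row 1; 2 bumps 3 from row 2; 3 bumps 6 from row 3; 6 starts row 4. P = [[1], [2], [3], [6]].
Insert 4: appended to row 1. P = [[1, 4], [2], [3], [6]].
Insert 5: appended to row 1. P = [[1, 4, 5], [2], [3], [6]].

So P = [[1, 4, 5], [2], [3], [6]].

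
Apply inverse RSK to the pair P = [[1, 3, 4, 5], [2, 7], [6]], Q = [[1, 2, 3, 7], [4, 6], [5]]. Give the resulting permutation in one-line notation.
Reverse the RSK construction: for i from n down to 1, find the cell of Q containing i, remove the entry at that cell from P, and reverse-bump it up through P; the value ejected from row 1 is w(i).

Step i=7: Q has 7 at row 1, column 4; remove that cell from P, ejecting 5. So w(7) = 5. P is now [[1, 3, 4], [2, 7], [6]].
Step i=6: Q has 6 at row 2, column 2; remove 7 from row 2 of P and reverse-bump: 7 enters row 1 and ejects 4. So w(6) = 4. P is now [[1, 3, 7], [2], [6]].
Step i=5: Q has 5 at row 3, column 1; remove 6 from row 3 of P and reverse-bump: 6 enters row 2 and ejects 2; 2 enters row 1 and ejects 1. So w(5) = 1. P is now [[2, 3, 7], [6]].
Step i=4: Q has 4 at row 2, column 1; remove 6 from row 2 of P and reverse-bump: 6 enters row 1 and ejects 3. So w(4) = 3. P is now [[2, 6, 7]].
Step i=3: Q has 3 at row 1, column 3; remove that cell from P, ejecting 7. So w(3) = 7. P is now [[2, 6]].
Step i=2: Q has 2 at row 1, column 2; remove that cell from P, ejecting 6. So w(2) = 6. P is now [[2]].
Step i=1: Q has 1 at row 1, column 1; remove that cell from P, ejecting 2. So w(1) = 2. P is now [].

So w = 2 6 7 3 1 4 5.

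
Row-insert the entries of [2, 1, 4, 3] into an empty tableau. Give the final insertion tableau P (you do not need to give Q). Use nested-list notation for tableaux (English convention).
P = [[1, 3], [2, 4]]

Insert 2: appended to row 1. P = [[2]].
Insert 1: 1 bumps 2 from row 1; 2 starts row 2. P = [[1], [2]].
Insert 4: appended to row 1. P = [[1, 4], [2]].
Insert 3: 3 bumps 4 from row 1; 4 appends to row 2. P = [[1, 3], [2, 4]].

So P = [[1, 3], [2, 4]].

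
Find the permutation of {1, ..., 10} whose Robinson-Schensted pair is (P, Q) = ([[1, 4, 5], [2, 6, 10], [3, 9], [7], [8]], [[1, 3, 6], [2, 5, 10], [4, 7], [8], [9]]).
8 3 9 2 7 10 6 4 1 5

Reverse the RSK construction: for i from n down to 1, find the cell of Q containing i, remove the entry at that cell from P, and reverse-bump it up through P; the value ejected from row 1 is w(i).

Step i=10: Q has 10 at row 2, column 3; remove 10 from row 2 of P and reverse-bump: 10 enters row 1 and ejects 5. So w(10) = 5. P is now [[1, 4, 10], [2, 6], [3, 9], [7], [8]].
Step i=9: Q has 9 at row 5, column 1; remove 8 from row 5 of P and reverse-bump: 8 enters row 4 and ejects 7; 7 enters row 3 and ejects 3; 3 enters row 2 and ejects 2; 2 enters row 1 and ejects 1. So w(9) = 1. P is now [[2, 4, 10], [3, 6], [7, 9], [8]].
Step i=8: Q has 8 at row 4, column 1; remove 8 from row 4 of P and reverse-bump: 8 enters row 3 and ejects 7; 7 enters row 2 and ejects 6; 6 enters row 1 and ejects 4. So w(8) = 4. P is now [[2, 6, 10], [3, 7], [8, 9]].
Step i=7: Q has 7 at row 3, column 2; remove 9 from row 3 of P and reverse-bump: 9 enters row 2 and ejects 7; 7 enters row 1 and ejects 6. So w(7) = 6. P is now [[2, 7, 10], [3, 9], [8]].
Step i=6: Q has 6 at row 1, column 3; remove that cell from P, ejecting 10. So w(6) = 10. P is now [[2, 7], [3, 9], [8]].
Step i=5: Q has 5 at row 2, column 2; remove 9 from row 2 of P and reverse-bump: 9 enters row 1 and ejects 7. So w(5) = 7. P is now [[2, 9], [3], [8]].
Step i=4: Q has 4 at row 3, column 1; remove 8 from row 3 of P and reverse-bump: 8 enters row 2 and ejects 3; 3 enters row 1 and ejects 2. So w(4) = 2. P is now [[3, 9], [8]].
Step i=3: Q has 3 at row 1, column 2; remove that cell from P, ejecting 9. So w(3) = 9. P is now [[3], [8]].
Step i=2: Q has 2 at row 2, column 1; remove 8 from row 2 of P and reverse-bump: 8 enters row 1 and ejects 3. So w(2) = 3. P is now [[8]].
Step i=1: Q has 1 at row 1, column 1; remove that cell from P, ejecting 8. So w(1) = 8. P is now [].

So w = 8 3 9 2 7 10 6 4 1 5.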